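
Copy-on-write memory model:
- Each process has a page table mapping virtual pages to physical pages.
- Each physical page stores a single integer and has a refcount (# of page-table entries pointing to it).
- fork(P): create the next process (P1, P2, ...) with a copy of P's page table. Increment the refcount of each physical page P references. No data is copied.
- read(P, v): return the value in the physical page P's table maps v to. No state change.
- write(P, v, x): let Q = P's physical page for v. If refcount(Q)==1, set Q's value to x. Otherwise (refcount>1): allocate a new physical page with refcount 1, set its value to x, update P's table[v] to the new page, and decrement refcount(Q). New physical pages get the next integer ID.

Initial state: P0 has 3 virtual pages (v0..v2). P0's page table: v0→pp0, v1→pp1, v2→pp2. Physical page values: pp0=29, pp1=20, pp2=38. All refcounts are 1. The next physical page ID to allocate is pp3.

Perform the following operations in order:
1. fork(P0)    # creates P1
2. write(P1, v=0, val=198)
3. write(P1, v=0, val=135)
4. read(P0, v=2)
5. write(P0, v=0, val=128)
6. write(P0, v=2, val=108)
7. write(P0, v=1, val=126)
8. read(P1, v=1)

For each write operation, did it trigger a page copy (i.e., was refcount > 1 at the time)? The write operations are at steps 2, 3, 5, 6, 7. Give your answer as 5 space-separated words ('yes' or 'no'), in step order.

Op 1: fork(P0) -> P1. 3 ppages; refcounts: pp0:2 pp1:2 pp2:2
Op 2: write(P1, v0, 198). refcount(pp0)=2>1 -> COPY to pp3. 4 ppages; refcounts: pp0:1 pp1:2 pp2:2 pp3:1
Op 3: write(P1, v0, 135). refcount(pp3)=1 -> write in place. 4 ppages; refcounts: pp0:1 pp1:2 pp2:2 pp3:1
Op 4: read(P0, v2) -> 38. No state change.
Op 5: write(P0, v0, 128). refcount(pp0)=1 -> write in place. 4 ppages; refcounts: pp0:1 pp1:2 pp2:2 pp3:1
Op 6: write(P0, v2, 108). refcount(pp2)=2>1 -> COPY to pp4. 5 ppages; refcounts: pp0:1 pp1:2 pp2:1 pp3:1 pp4:1
Op 7: write(P0, v1, 126). refcount(pp1)=2>1 -> COPY to pp5. 6 ppages; refcounts: pp0:1 pp1:1 pp2:1 pp3:1 pp4:1 pp5:1
Op 8: read(P1, v1) -> 20. No state change.

yes no no yes yes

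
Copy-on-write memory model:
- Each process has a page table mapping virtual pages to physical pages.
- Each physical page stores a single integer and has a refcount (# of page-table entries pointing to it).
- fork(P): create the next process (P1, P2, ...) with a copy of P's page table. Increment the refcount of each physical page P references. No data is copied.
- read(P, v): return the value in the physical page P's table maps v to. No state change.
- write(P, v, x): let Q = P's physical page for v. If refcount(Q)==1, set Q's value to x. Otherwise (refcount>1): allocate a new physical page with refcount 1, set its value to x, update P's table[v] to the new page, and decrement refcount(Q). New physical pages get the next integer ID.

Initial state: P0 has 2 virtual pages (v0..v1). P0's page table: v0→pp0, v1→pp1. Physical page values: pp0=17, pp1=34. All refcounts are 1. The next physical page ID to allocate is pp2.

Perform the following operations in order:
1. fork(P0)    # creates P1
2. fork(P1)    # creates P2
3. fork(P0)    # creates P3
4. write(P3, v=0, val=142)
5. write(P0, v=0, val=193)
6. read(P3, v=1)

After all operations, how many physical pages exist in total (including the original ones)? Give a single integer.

Op 1: fork(P0) -> P1. 2 ppages; refcounts: pp0:2 pp1:2
Op 2: fork(P1) -> P2. 2 ppages; refcounts: pp0:3 pp1:3
Op 3: fork(P0) -> P3. 2 ppages; refcounts: pp0:4 pp1:4
Op 4: write(P3, v0, 142). refcount(pp0)=4>1 -> COPY to pp2. 3 ppages; refcounts: pp0:3 pp1:4 pp2:1
Op 5: write(P0, v0, 193). refcount(pp0)=3>1 -> COPY to pp3. 4 ppages; refcounts: pp0:2 pp1:4 pp2:1 pp3:1
Op 6: read(P3, v1) -> 34. No state change.

Answer: 4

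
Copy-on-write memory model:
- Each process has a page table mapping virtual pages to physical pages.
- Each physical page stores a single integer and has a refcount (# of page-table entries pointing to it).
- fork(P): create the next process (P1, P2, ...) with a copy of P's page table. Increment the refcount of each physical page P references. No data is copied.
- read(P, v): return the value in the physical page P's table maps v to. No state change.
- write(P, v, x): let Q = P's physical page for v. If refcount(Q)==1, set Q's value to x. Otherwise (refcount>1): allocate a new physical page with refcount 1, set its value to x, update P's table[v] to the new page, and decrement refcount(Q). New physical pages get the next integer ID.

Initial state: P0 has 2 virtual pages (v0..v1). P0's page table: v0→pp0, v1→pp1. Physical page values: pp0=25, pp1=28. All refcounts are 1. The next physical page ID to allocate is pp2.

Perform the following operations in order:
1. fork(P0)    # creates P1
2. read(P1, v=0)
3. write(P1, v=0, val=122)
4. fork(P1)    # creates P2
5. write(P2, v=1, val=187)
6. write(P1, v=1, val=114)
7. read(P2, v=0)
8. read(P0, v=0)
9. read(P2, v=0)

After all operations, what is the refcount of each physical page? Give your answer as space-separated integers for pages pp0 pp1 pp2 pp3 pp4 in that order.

Answer: 1 1 2 1 1

Derivation:
Op 1: fork(P0) -> P1. 2 ppages; refcounts: pp0:2 pp1:2
Op 2: read(P1, v0) -> 25. No state change.
Op 3: write(P1, v0, 122). refcount(pp0)=2>1 -> COPY to pp2. 3 ppages; refcounts: pp0:1 pp1:2 pp2:1
Op 4: fork(P1) -> P2. 3 ppages; refcounts: pp0:1 pp1:3 pp2:2
Op 5: write(P2, v1, 187). refcount(pp1)=3>1 -> COPY to pp3. 4 ppages; refcounts: pp0:1 pp1:2 pp2:2 pp3:1
Op 6: write(P1, v1, 114). refcount(pp1)=2>1 -> COPY to pp4. 5 ppages; refcounts: pp0:1 pp1:1 pp2:2 pp3:1 pp4:1
Op 7: read(P2, v0) -> 122. No state change.
Op 8: read(P0, v0) -> 25. No state change.
Op 9: read(P2, v0) -> 122. No state change.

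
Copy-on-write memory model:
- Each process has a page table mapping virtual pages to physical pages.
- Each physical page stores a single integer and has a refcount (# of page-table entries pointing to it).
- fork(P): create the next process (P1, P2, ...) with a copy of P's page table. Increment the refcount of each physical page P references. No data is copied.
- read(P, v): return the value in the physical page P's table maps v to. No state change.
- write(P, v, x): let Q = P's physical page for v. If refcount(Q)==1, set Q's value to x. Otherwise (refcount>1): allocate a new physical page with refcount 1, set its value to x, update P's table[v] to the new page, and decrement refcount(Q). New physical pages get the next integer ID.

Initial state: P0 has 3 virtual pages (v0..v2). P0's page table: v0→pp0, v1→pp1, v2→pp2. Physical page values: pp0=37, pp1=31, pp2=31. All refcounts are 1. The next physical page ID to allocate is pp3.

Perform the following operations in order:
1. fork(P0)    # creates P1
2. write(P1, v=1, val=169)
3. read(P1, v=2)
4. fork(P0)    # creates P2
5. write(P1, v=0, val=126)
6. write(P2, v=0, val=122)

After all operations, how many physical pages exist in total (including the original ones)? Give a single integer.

Answer: 6

Derivation:
Op 1: fork(P0) -> P1. 3 ppages; refcounts: pp0:2 pp1:2 pp2:2
Op 2: write(P1, v1, 169). refcount(pp1)=2>1 -> COPY to pp3. 4 ppages; refcounts: pp0:2 pp1:1 pp2:2 pp3:1
Op 3: read(P1, v2) -> 31. No state change.
Op 4: fork(P0) -> P2. 4 ppages; refcounts: pp0:3 pp1:2 pp2:3 pp3:1
Op 5: write(P1, v0, 126). refcount(pp0)=3>1 -> COPY to pp4. 5 ppages; refcounts: pp0:2 pp1:2 pp2:3 pp3:1 pp4:1
Op 6: write(P2, v0, 122). refcount(pp0)=2>1 -> COPY to pp5. 6 ppages; refcounts: pp0:1 pp1:2 pp2:3 pp3:1 pp4:1 pp5:1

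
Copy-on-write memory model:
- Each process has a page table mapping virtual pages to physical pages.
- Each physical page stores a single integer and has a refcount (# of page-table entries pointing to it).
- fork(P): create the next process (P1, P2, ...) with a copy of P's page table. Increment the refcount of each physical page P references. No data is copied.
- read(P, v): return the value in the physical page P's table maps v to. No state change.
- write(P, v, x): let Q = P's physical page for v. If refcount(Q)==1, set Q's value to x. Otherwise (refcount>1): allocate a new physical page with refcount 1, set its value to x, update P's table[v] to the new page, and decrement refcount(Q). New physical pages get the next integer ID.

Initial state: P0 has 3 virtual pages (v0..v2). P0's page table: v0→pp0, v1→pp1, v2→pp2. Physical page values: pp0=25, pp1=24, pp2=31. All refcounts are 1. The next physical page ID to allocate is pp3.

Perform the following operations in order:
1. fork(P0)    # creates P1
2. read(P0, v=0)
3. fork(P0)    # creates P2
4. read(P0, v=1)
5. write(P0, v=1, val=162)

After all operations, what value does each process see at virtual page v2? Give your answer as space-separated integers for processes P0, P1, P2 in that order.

Answer: 31 31 31

Derivation:
Op 1: fork(P0) -> P1. 3 ppages; refcounts: pp0:2 pp1:2 pp2:2
Op 2: read(P0, v0) -> 25. No state change.
Op 3: fork(P0) -> P2. 3 ppages; refcounts: pp0:3 pp1:3 pp2:3
Op 4: read(P0, v1) -> 24. No state change.
Op 5: write(P0, v1, 162). refcount(pp1)=3>1 -> COPY to pp3. 4 ppages; refcounts: pp0:3 pp1:2 pp2:3 pp3:1
P0: v2 -> pp2 = 31
P1: v2 -> pp2 = 31
P2: v2 -> pp2 = 31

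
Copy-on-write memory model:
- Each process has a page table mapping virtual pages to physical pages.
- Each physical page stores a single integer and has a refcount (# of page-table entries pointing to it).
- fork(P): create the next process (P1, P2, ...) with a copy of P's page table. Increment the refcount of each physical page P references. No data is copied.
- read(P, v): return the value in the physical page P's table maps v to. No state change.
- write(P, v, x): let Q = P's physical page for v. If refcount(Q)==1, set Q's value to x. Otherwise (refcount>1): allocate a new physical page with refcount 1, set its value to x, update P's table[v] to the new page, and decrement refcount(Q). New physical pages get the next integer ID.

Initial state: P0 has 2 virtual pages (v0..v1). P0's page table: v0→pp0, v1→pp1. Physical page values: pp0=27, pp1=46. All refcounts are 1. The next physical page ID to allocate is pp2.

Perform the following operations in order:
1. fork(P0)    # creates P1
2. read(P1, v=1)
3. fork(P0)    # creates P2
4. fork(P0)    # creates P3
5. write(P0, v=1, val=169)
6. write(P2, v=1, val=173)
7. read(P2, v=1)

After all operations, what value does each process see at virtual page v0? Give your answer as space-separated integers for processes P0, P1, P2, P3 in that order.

Op 1: fork(P0) -> P1. 2 ppages; refcounts: pp0:2 pp1:2
Op 2: read(P1, v1) -> 46. No state change.
Op 3: fork(P0) -> P2. 2 ppages; refcounts: pp0:3 pp1:3
Op 4: fork(P0) -> P3. 2 ppages; refcounts: pp0:4 pp1:4
Op 5: write(P0, v1, 169). refcount(pp1)=4>1 -> COPY to pp2. 3 ppages; refcounts: pp0:4 pp1:3 pp2:1
Op 6: write(P2, v1, 173). refcount(pp1)=3>1 -> COPY to pp3. 4 ppages; refcounts: pp0:4 pp1:2 pp2:1 pp3:1
Op 7: read(P2, v1) -> 173. No state change.
P0: v0 -> pp0 = 27
P1: v0 -> pp0 = 27
P2: v0 -> pp0 = 27
P3: v0 -> pp0 = 27

Answer: 27 27 27 27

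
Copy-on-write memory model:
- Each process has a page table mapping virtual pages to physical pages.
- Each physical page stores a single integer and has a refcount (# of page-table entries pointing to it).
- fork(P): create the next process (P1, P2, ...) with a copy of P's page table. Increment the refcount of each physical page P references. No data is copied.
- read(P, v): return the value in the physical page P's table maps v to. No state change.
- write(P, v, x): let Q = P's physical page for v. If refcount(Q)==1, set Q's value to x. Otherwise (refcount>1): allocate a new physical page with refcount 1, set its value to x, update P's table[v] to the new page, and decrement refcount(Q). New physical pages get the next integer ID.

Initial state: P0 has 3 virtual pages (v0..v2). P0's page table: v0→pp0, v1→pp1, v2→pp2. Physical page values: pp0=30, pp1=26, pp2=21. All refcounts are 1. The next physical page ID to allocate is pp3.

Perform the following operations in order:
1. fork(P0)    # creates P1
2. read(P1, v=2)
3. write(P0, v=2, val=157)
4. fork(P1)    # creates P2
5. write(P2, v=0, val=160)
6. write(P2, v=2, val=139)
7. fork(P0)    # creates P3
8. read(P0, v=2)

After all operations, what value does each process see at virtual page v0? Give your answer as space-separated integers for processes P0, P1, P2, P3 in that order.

Op 1: fork(P0) -> P1. 3 ppages; refcounts: pp0:2 pp1:2 pp2:2
Op 2: read(P1, v2) -> 21. No state change.
Op 3: write(P0, v2, 157). refcount(pp2)=2>1 -> COPY to pp3. 4 ppages; refcounts: pp0:2 pp1:2 pp2:1 pp3:1
Op 4: fork(P1) -> P2. 4 ppages; refcounts: pp0:3 pp1:3 pp2:2 pp3:1
Op 5: write(P2, v0, 160). refcount(pp0)=3>1 -> COPY to pp4. 5 ppages; refcounts: pp0:2 pp1:3 pp2:2 pp3:1 pp4:1
Op 6: write(P2, v2, 139). refcount(pp2)=2>1 -> COPY to pp5. 6 ppages; refcounts: pp0:2 pp1:3 pp2:1 pp3:1 pp4:1 pp5:1
Op 7: fork(P0) -> P3. 6 ppages; refcounts: pp0:3 pp1:4 pp2:1 pp3:2 pp4:1 pp5:1
Op 8: read(P0, v2) -> 157. No state change.
P0: v0 -> pp0 = 30
P1: v0 -> pp0 = 30
P2: v0 -> pp4 = 160
P3: v0 -> pp0 = 30

Answer: 30 30 160 30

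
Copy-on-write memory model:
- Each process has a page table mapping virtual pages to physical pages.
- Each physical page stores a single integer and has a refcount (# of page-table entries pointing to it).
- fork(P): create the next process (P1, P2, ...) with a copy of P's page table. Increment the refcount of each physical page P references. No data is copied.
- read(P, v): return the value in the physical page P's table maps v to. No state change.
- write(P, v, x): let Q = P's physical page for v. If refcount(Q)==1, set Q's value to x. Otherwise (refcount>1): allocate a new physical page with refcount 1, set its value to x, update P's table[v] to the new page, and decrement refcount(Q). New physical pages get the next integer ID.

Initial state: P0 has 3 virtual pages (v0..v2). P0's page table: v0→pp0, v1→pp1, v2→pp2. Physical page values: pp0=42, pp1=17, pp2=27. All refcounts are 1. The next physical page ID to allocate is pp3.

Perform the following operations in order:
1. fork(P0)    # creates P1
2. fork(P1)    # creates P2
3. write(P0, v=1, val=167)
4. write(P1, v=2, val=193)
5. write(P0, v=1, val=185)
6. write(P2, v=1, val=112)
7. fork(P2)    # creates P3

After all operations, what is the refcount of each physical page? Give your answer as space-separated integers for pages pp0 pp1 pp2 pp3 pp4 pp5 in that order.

Answer: 4 1 3 1 1 2

Derivation:
Op 1: fork(P0) -> P1. 3 ppages; refcounts: pp0:2 pp1:2 pp2:2
Op 2: fork(P1) -> P2. 3 ppages; refcounts: pp0:3 pp1:3 pp2:3
Op 3: write(P0, v1, 167). refcount(pp1)=3>1 -> COPY to pp3. 4 ppages; refcounts: pp0:3 pp1:2 pp2:3 pp3:1
Op 4: write(P1, v2, 193). refcount(pp2)=3>1 -> COPY to pp4. 5 ppages; refcounts: pp0:3 pp1:2 pp2:2 pp3:1 pp4:1
Op 5: write(P0, v1, 185). refcount(pp3)=1 -> write in place. 5 ppages; refcounts: pp0:3 pp1:2 pp2:2 pp3:1 pp4:1
Op 6: write(P2, v1, 112). refcount(pp1)=2>1 -> COPY to pp5. 6 ppages; refcounts: pp0:3 pp1:1 pp2:2 pp3:1 pp4:1 pp5:1
Op 7: fork(P2) -> P3. 6 ppages; refcounts: pp0:4 pp1:1 pp2:3 pp3:1 pp4:1 pp5:2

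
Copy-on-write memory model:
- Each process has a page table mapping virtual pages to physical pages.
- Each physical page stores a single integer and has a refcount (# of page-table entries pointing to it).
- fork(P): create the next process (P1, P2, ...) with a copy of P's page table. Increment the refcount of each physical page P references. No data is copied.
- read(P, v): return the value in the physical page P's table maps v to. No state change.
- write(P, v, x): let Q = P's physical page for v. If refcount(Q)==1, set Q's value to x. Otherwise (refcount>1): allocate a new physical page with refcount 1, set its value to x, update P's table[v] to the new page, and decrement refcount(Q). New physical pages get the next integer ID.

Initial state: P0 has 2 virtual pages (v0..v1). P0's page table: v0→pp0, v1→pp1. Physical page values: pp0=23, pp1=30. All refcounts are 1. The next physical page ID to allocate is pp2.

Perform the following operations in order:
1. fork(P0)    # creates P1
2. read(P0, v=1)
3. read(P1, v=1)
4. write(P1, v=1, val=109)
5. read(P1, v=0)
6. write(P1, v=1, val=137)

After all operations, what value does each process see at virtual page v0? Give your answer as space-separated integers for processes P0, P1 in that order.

Op 1: fork(P0) -> P1. 2 ppages; refcounts: pp0:2 pp1:2
Op 2: read(P0, v1) -> 30. No state change.
Op 3: read(P1, v1) -> 30. No state change.
Op 4: write(P1, v1, 109). refcount(pp1)=2>1 -> COPY to pp2. 3 ppages; refcounts: pp0:2 pp1:1 pp2:1
Op 5: read(P1, v0) -> 23. No state change.
Op 6: write(P1, v1, 137). refcount(pp2)=1 -> write in place. 3 ppages; refcounts: pp0:2 pp1:1 pp2:1
P0: v0 -> pp0 = 23
P1: v0 -> pp0 = 23

Answer: 23 23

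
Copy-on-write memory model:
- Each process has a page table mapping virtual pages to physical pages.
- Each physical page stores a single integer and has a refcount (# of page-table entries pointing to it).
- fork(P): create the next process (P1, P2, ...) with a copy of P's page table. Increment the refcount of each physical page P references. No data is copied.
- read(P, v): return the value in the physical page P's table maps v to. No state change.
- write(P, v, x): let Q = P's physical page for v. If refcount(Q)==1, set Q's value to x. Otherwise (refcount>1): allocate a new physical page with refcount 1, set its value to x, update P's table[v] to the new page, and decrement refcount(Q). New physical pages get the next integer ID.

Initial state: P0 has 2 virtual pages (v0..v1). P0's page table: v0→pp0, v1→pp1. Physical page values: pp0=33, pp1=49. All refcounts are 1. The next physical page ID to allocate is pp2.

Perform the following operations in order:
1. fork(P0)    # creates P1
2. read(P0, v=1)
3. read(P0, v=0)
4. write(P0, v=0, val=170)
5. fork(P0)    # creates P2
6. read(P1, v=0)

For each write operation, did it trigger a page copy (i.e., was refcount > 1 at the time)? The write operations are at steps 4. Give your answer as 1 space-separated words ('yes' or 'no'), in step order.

Op 1: fork(P0) -> P1. 2 ppages; refcounts: pp0:2 pp1:2
Op 2: read(P0, v1) -> 49. No state change.
Op 3: read(P0, v0) -> 33. No state change.
Op 4: write(P0, v0, 170). refcount(pp0)=2>1 -> COPY to pp2. 3 ppages; refcounts: pp0:1 pp1:2 pp2:1
Op 5: fork(P0) -> P2. 3 ppages; refcounts: pp0:1 pp1:3 pp2:2
Op 6: read(P1, v0) -> 33. No state change.

yes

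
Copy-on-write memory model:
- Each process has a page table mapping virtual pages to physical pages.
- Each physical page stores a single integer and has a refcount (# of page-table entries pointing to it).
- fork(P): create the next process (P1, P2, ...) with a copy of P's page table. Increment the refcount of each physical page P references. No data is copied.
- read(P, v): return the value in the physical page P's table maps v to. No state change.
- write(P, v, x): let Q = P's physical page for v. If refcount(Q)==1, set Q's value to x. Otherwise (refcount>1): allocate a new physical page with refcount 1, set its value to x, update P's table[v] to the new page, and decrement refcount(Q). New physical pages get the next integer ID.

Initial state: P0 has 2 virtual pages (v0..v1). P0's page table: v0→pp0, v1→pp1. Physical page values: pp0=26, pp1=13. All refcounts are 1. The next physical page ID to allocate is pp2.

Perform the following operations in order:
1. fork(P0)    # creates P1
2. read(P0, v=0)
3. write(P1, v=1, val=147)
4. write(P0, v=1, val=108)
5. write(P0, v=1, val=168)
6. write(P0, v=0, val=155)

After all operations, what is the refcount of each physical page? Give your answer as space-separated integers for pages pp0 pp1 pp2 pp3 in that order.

Answer: 1 1 1 1

Derivation:
Op 1: fork(P0) -> P1. 2 ppages; refcounts: pp0:2 pp1:2
Op 2: read(P0, v0) -> 26. No state change.
Op 3: write(P1, v1, 147). refcount(pp1)=2>1 -> COPY to pp2. 3 ppages; refcounts: pp0:2 pp1:1 pp2:1
Op 4: write(P0, v1, 108). refcount(pp1)=1 -> write in place. 3 ppages; refcounts: pp0:2 pp1:1 pp2:1
Op 5: write(P0, v1, 168). refcount(pp1)=1 -> write in place. 3 ppages; refcounts: pp0:2 pp1:1 pp2:1
Op 6: write(P0, v0, 155). refcount(pp0)=2>1 -> COPY to pp3. 4 ppages; refcounts: pp0:1 pp1:1 pp2:1 pp3:1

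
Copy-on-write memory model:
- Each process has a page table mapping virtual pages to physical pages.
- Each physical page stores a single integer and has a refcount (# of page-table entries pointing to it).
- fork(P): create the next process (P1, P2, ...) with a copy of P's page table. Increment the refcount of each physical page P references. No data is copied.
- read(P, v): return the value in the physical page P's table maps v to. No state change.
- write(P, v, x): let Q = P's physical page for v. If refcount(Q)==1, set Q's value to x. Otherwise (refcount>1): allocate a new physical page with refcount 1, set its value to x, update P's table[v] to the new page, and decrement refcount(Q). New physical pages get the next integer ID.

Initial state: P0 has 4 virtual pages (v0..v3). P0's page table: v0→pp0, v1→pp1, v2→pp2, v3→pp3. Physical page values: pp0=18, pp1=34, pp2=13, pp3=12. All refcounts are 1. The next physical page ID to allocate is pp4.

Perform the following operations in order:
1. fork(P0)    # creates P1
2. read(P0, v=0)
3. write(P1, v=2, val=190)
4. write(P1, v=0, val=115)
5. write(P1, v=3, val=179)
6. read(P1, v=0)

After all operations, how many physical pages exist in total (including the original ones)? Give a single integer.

Op 1: fork(P0) -> P1. 4 ppages; refcounts: pp0:2 pp1:2 pp2:2 pp3:2
Op 2: read(P0, v0) -> 18. No state change.
Op 3: write(P1, v2, 190). refcount(pp2)=2>1 -> COPY to pp4. 5 ppages; refcounts: pp0:2 pp1:2 pp2:1 pp3:2 pp4:1
Op 4: write(P1, v0, 115). refcount(pp0)=2>1 -> COPY to pp5. 6 ppages; refcounts: pp0:1 pp1:2 pp2:1 pp3:2 pp4:1 pp5:1
Op 5: write(P1, v3, 179). refcount(pp3)=2>1 -> COPY to pp6. 7 ppages; refcounts: pp0:1 pp1:2 pp2:1 pp3:1 pp4:1 pp5:1 pp6:1
Op 6: read(P1, v0) -> 115. No state change.

Answer: 7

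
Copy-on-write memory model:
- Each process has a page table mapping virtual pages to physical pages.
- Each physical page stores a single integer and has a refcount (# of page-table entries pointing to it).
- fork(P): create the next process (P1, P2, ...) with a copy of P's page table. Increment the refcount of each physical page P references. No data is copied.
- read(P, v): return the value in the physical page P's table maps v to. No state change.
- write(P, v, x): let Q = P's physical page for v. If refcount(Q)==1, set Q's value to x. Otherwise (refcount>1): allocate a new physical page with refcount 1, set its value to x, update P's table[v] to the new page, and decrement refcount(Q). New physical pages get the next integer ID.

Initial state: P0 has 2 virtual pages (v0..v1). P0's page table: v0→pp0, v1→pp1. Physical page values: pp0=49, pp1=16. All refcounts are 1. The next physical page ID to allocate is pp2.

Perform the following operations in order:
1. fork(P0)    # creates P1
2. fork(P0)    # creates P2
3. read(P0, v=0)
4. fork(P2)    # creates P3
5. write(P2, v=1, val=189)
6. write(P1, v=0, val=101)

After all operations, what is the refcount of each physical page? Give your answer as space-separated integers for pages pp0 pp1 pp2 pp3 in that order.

Op 1: fork(P0) -> P1. 2 ppages; refcounts: pp0:2 pp1:2
Op 2: fork(P0) -> P2. 2 ppages; refcounts: pp0:3 pp1:3
Op 3: read(P0, v0) -> 49. No state change.
Op 4: fork(P2) -> P3. 2 ppages; refcounts: pp0:4 pp1:4
Op 5: write(P2, v1, 189). refcount(pp1)=4>1 -> COPY to pp2. 3 ppages; refcounts: pp0:4 pp1:3 pp2:1
Op 6: write(P1, v0, 101). refcount(pp0)=4>1 -> COPY to pp3. 4 ppages; refcounts: pp0:3 pp1:3 pp2:1 pp3:1

Answer: 3 3 1 1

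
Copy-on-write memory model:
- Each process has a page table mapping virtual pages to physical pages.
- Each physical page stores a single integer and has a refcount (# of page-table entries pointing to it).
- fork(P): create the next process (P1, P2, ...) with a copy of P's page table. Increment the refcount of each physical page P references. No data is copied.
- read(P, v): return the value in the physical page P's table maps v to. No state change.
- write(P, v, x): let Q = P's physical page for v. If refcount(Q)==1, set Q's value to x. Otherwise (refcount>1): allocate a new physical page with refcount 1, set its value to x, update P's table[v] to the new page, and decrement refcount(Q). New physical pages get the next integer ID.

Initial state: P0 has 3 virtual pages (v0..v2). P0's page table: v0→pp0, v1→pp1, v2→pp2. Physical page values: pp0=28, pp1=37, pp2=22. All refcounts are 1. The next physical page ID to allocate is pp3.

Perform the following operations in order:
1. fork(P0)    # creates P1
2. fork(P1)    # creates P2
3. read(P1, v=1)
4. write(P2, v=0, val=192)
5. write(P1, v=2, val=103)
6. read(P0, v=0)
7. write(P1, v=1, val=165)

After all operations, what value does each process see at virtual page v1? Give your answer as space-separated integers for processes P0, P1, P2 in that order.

Answer: 37 165 37

Derivation:
Op 1: fork(P0) -> P1. 3 ppages; refcounts: pp0:2 pp1:2 pp2:2
Op 2: fork(P1) -> P2. 3 ppages; refcounts: pp0:3 pp1:3 pp2:3
Op 3: read(P1, v1) -> 37. No state change.
Op 4: write(P2, v0, 192). refcount(pp0)=3>1 -> COPY to pp3. 4 ppages; refcounts: pp0:2 pp1:3 pp2:3 pp3:1
Op 5: write(P1, v2, 103). refcount(pp2)=3>1 -> COPY to pp4. 5 ppages; refcounts: pp0:2 pp1:3 pp2:2 pp3:1 pp4:1
Op 6: read(P0, v0) -> 28. No state change.
Op 7: write(P1, v1, 165). refcount(pp1)=3>1 -> COPY to pp5. 6 ppages; refcounts: pp0:2 pp1:2 pp2:2 pp3:1 pp4:1 pp5:1
P0: v1 -> pp1 = 37
P1: v1 -> pp5 = 165
P2: v1 -> pp1 = 37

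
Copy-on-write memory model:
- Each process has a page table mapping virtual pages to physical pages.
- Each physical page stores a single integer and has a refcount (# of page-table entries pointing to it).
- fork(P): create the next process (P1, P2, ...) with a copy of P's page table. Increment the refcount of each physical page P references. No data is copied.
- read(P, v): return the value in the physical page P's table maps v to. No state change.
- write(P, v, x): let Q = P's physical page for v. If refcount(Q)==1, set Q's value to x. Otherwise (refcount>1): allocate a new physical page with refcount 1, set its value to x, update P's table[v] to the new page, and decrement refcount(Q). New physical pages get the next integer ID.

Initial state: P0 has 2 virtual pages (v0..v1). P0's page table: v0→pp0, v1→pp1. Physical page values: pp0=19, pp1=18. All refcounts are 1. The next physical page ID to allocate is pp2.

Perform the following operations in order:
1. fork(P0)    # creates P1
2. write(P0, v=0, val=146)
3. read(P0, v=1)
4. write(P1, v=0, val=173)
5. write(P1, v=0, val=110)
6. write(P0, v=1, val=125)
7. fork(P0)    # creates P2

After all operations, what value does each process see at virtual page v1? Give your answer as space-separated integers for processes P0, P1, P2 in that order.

Op 1: fork(P0) -> P1. 2 ppages; refcounts: pp0:2 pp1:2
Op 2: write(P0, v0, 146). refcount(pp0)=2>1 -> COPY to pp2. 3 ppages; refcounts: pp0:1 pp1:2 pp2:1
Op 3: read(P0, v1) -> 18. No state change.
Op 4: write(P1, v0, 173). refcount(pp0)=1 -> write in place. 3 ppages; refcounts: pp0:1 pp1:2 pp2:1
Op 5: write(P1, v0, 110). refcount(pp0)=1 -> write in place. 3 ppages; refcounts: pp0:1 pp1:2 pp2:1
Op 6: write(P0, v1, 125). refcount(pp1)=2>1 -> COPY to pp3. 4 ppages; refcounts: pp0:1 pp1:1 pp2:1 pp3:1
Op 7: fork(P0) -> P2. 4 ppages; refcounts: pp0:1 pp1:1 pp2:2 pp3:2
P0: v1 -> pp3 = 125
P1: v1 -> pp1 = 18
P2: v1 -> pp3 = 125

Answer: 125 18 125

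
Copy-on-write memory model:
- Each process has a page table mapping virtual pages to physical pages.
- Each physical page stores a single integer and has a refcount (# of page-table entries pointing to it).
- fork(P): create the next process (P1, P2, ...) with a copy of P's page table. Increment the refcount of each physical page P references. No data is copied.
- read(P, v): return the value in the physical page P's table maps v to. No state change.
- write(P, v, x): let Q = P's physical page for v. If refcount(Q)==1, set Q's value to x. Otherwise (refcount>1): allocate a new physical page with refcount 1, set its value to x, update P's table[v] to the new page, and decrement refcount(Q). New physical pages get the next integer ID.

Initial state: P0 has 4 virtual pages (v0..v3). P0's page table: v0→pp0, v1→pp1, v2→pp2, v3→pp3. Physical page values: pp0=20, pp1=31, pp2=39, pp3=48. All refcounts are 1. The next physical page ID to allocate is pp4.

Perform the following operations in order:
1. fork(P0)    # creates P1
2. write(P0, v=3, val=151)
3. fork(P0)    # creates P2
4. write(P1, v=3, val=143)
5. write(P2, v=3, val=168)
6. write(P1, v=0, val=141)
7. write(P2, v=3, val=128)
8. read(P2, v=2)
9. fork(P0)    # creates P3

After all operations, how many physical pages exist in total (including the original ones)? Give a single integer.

Answer: 7

Derivation:
Op 1: fork(P0) -> P1. 4 ppages; refcounts: pp0:2 pp1:2 pp2:2 pp3:2
Op 2: write(P0, v3, 151). refcount(pp3)=2>1 -> COPY to pp4. 5 ppages; refcounts: pp0:2 pp1:2 pp2:2 pp3:1 pp4:1
Op 3: fork(P0) -> P2. 5 ppages; refcounts: pp0:3 pp1:3 pp2:3 pp3:1 pp4:2
Op 4: write(P1, v3, 143). refcount(pp3)=1 -> write in place. 5 ppages; refcounts: pp0:3 pp1:3 pp2:3 pp3:1 pp4:2
Op 5: write(P2, v3, 168). refcount(pp4)=2>1 -> COPY to pp5. 6 ppages; refcounts: pp0:3 pp1:3 pp2:3 pp3:1 pp4:1 pp5:1
Op 6: write(P1, v0, 141). refcount(pp0)=3>1 -> COPY to pp6. 7 ppages; refcounts: pp0:2 pp1:3 pp2:3 pp3:1 pp4:1 pp5:1 pp6:1
Op 7: write(P2, v3, 128). refcount(pp5)=1 -> write in place. 7 ppages; refcounts: pp0:2 pp1:3 pp2:3 pp3:1 pp4:1 pp5:1 pp6:1
Op 8: read(P2, v2) -> 39. No state change.
Op 9: fork(P0) -> P3. 7 ppages; refcounts: pp0:3 pp1:4 pp2:4 pp3:1 pp4:2 pp5:1 pp6:1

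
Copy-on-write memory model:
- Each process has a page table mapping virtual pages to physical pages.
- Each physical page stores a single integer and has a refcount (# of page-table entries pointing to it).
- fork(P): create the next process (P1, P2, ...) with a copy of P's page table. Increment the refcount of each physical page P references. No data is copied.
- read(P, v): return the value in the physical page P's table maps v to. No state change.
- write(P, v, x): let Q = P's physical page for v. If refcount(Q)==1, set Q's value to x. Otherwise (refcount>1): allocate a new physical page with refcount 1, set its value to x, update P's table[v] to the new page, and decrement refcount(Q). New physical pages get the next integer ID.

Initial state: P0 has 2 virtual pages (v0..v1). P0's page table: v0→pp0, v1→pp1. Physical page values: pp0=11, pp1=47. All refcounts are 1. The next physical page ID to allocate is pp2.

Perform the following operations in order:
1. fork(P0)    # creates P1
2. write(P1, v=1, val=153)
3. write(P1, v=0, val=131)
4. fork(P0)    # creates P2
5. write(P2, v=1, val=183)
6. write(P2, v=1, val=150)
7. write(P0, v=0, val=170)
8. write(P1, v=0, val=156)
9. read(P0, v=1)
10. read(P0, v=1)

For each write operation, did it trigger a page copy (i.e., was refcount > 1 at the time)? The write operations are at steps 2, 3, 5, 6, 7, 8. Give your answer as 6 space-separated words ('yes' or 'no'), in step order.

Op 1: fork(P0) -> P1. 2 ppages; refcounts: pp0:2 pp1:2
Op 2: write(P1, v1, 153). refcount(pp1)=2>1 -> COPY to pp2. 3 ppages; refcounts: pp0:2 pp1:1 pp2:1
Op 3: write(P1, v0, 131). refcount(pp0)=2>1 -> COPY to pp3. 4 ppages; refcounts: pp0:1 pp1:1 pp2:1 pp3:1
Op 4: fork(P0) -> P2. 4 ppages; refcounts: pp0:2 pp1:2 pp2:1 pp3:1
Op 5: write(P2, v1, 183). refcount(pp1)=2>1 -> COPY to pp4. 5 ppages; refcounts: pp0:2 pp1:1 pp2:1 pp3:1 pp4:1
Op 6: write(P2, v1, 150). refcount(pp4)=1 -> write in place. 5 ppages; refcounts: pp0:2 pp1:1 pp2:1 pp3:1 pp4:1
Op 7: write(P0, v0, 170). refcount(pp0)=2>1 -> COPY to pp5. 6 ppages; refcounts: pp0:1 pp1:1 pp2:1 pp3:1 pp4:1 pp5:1
Op 8: write(P1, v0, 156). refcount(pp3)=1 -> write in place. 6 ppages; refcounts: pp0:1 pp1:1 pp2:1 pp3:1 pp4:1 pp5:1
Op 9: read(P0, v1) -> 47. No state change.
Op 10: read(P0, v1) -> 47. No state change.

yes yes yes no yes no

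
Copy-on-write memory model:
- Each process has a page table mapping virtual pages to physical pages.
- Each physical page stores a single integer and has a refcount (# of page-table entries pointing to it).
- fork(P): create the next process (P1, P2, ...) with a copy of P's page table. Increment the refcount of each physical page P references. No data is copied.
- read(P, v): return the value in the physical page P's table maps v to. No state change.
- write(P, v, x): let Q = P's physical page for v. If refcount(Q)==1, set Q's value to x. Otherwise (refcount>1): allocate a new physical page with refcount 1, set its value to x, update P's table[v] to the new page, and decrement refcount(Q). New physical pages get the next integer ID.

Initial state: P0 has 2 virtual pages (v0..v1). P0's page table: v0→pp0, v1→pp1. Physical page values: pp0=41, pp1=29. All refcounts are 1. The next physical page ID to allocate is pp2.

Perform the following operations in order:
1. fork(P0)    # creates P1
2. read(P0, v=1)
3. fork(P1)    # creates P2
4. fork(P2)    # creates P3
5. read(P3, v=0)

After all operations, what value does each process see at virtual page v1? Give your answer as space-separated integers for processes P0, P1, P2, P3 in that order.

Answer: 29 29 29 29

Derivation:
Op 1: fork(P0) -> P1. 2 ppages; refcounts: pp0:2 pp1:2
Op 2: read(P0, v1) -> 29. No state change.
Op 3: fork(P1) -> P2. 2 ppages; refcounts: pp0:3 pp1:3
Op 4: fork(P2) -> P3. 2 ppages; refcounts: pp0:4 pp1:4
Op 5: read(P3, v0) -> 41. No state change.
P0: v1 -> pp1 = 29
P1: v1 -> pp1 = 29
P2: v1 -> pp1 = 29
P3: v1 -> pp1 = 29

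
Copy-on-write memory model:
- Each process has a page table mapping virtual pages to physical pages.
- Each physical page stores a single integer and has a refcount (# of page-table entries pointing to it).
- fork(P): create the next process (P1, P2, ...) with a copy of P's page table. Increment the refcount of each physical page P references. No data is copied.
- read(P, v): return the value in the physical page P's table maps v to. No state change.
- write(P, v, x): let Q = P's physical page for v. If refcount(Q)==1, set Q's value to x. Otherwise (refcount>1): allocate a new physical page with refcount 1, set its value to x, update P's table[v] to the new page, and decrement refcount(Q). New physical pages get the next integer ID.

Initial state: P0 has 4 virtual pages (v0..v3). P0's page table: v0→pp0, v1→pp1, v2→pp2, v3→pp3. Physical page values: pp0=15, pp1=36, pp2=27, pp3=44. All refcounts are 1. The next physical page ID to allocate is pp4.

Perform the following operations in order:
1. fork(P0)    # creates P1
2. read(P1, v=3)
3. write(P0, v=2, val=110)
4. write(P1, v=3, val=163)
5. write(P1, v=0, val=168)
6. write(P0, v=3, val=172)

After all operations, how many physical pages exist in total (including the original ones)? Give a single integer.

Op 1: fork(P0) -> P1. 4 ppages; refcounts: pp0:2 pp1:2 pp2:2 pp3:2
Op 2: read(P1, v3) -> 44. No state change.
Op 3: write(P0, v2, 110). refcount(pp2)=2>1 -> COPY to pp4. 5 ppages; refcounts: pp0:2 pp1:2 pp2:1 pp3:2 pp4:1
Op 4: write(P1, v3, 163). refcount(pp3)=2>1 -> COPY to pp5. 6 ppages; refcounts: pp0:2 pp1:2 pp2:1 pp3:1 pp4:1 pp5:1
Op 5: write(P1, v0, 168). refcount(pp0)=2>1 -> COPY to pp6. 7 ppages; refcounts: pp0:1 pp1:2 pp2:1 pp3:1 pp4:1 pp5:1 pp6:1
Op 6: write(P0, v3, 172). refcount(pp3)=1 -> write in place. 7 ppages; refcounts: pp0:1 pp1:2 pp2:1 pp3:1 pp4:1 pp5:1 pp6:1

Answer: 7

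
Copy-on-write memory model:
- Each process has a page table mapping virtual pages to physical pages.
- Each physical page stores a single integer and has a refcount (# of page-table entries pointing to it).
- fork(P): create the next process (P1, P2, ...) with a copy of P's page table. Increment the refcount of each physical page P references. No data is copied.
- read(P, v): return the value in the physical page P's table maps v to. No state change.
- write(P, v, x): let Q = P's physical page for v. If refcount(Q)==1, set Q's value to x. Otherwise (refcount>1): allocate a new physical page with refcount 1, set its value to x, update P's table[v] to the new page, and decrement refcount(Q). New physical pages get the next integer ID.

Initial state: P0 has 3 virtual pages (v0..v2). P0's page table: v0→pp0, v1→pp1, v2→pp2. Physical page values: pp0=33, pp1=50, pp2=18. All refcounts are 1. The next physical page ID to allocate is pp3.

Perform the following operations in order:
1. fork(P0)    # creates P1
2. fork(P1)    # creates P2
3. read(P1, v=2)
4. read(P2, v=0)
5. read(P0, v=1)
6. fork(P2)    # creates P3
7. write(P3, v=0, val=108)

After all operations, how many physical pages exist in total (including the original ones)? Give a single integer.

Answer: 4

Derivation:
Op 1: fork(P0) -> P1. 3 ppages; refcounts: pp0:2 pp1:2 pp2:2
Op 2: fork(P1) -> P2. 3 ppages; refcounts: pp0:3 pp1:3 pp2:3
Op 3: read(P1, v2) -> 18. No state change.
Op 4: read(P2, v0) -> 33. No state change.
Op 5: read(P0, v1) -> 50. No state change.
Op 6: fork(P2) -> P3. 3 ppages; refcounts: pp0:4 pp1:4 pp2:4
Op 7: write(P3, v0, 108). refcount(pp0)=4>1 -> COPY to pp3. 4 ppages; refcounts: pp0:3 pp1:4 pp2:4 pp3:1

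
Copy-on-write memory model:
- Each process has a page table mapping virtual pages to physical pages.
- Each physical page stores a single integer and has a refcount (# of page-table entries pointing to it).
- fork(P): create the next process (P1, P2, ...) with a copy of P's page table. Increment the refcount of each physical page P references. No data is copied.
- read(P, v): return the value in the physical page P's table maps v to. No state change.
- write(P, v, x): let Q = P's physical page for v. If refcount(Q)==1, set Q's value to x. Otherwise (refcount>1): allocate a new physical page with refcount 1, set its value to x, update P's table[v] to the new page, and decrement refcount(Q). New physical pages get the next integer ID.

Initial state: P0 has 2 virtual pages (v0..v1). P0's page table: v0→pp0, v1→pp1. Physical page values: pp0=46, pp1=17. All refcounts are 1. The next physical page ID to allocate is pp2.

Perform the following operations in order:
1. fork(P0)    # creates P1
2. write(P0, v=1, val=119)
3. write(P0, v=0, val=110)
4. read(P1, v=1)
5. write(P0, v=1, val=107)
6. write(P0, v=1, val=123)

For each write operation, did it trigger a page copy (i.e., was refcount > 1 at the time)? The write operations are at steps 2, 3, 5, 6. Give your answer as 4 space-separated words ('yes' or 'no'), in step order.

Op 1: fork(P0) -> P1. 2 ppages; refcounts: pp0:2 pp1:2
Op 2: write(P0, v1, 119). refcount(pp1)=2>1 -> COPY to pp2. 3 ppages; refcounts: pp0:2 pp1:1 pp2:1
Op 3: write(P0, v0, 110). refcount(pp0)=2>1 -> COPY to pp3. 4 ppages; refcounts: pp0:1 pp1:1 pp2:1 pp3:1
Op 4: read(P1, v1) -> 17. No state change.
Op 5: write(P0, v1, 107). refcount(pp2)=1 -> write in place. 4 ppages; refcounts: pp0:1 pp1:1 pp2:1 pp3:1
Op 6: write(P0, v1, 123). refcount(pp2)=1 -> write in place. 4 ppages; refcounts: pp0:1 pp1:1 pp2:1 pp3:1

yes yes no no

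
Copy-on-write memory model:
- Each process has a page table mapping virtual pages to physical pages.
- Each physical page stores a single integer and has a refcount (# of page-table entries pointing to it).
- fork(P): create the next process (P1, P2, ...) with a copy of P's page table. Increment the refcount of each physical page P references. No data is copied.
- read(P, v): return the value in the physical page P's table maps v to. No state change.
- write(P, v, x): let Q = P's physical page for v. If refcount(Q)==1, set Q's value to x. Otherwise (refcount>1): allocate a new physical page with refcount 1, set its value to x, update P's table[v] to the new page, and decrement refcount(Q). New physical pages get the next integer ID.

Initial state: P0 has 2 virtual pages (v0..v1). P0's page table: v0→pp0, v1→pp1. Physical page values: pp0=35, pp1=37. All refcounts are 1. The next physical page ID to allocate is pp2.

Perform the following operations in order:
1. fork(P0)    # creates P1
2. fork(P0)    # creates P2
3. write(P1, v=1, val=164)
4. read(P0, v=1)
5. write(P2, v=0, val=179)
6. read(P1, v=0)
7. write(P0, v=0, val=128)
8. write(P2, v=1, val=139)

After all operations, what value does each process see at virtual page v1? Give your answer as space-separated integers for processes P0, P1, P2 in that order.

Answer: 37 164 139

Derivation:
Op 1: fork(P0) -> P1. 2 ppages; refcounts: pp0:2 pp1:2
Op 2: fork(P0) -> P2. 2 ppages; refcounts: pp0:3 pp1:3
Op 3: write(P1, v1, 164). refcount(pp1)=3>1 -> COPY to pp2. 3 ppages; refcounts: pp0:3 pp1:2 pp2:1
Op 4: read(P0, v1) -> 37. No state change.
Op 5: write(P2, v0, 179). refcount(pp0)=3>1 -> COPY to pp3. 4 ppages; refcounts: pp0:2 pp1:2 pp2:1 pp3:1
Op 6: read(P1, v0) -> 35. No state change.
Op 7: write(P0, v0, 128). refcount(pp0)=2>1 -> COPY to pp4. 5 ppages; refcounts: pp0:1 pp1:2 pp2:1 pp3:1 pp4:1
Op 8: write(P2, v1, 139). refcount(pp1)=2>1 -> COPY to pp5. 6 ppages; refcounts: pp0:1 pp1:1 pp2:1 pp3:1 pp4:1 pp5:1
P0: v1 -> pp1 = 37
P1: v1 -> pp2 = 164
P2: v1 -> pp5 = 139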